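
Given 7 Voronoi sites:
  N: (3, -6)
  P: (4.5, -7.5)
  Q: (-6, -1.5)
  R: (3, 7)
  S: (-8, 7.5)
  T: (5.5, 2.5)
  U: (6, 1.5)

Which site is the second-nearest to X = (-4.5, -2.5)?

N

Since √ is increasing, it suffices to compare squared distances:
|XN|² = (-4.5−3)² + (-2.5−(-6))² = 56.25 + 12.25 = 68.5
|XP|² = (-4.5−4.5)² + (-2.5−(-7.5))² = 81 + 25 = 106
|XQ|² = (-4.5−(-6))² + (-2.5−(-1.5))² = 2.25 + 1 = 3.25
|XR|² = (-4.5−3)² + (-2.5−7)² = 56.25 + 90.25 = 146.5
|XS|² = (-4.5−(-8))² + (-2.5−7.5)² = 12.25 + 100 = 112.25
|XT|² = (-4.5−5.5)² + (-2.5−2.5)² = 100 + 25 = 125
|XU|² = (-4.5−6)² + (-2.5−1.5)² = 110.25 + 16 = 126.25
Sorted ascending: Q, N, P, … — the second-nearest is N.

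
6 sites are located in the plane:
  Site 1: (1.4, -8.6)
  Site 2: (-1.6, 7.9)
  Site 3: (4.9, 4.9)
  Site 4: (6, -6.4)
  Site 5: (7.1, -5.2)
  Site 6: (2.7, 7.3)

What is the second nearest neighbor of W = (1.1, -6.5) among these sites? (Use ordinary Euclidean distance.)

Site 4

Compare squared distances (the ordering matches that of the actual distances):
d²(W, Site 1) = (1.1−1.4)² + (-6.5−(-8.6))² = 0.09 + 4.41 = 4.5
d²(W, Site 2) = (1.1−(-1.6))² + (-6.5−7.9)² = 7.29 + 207.36 = 214.65
d²(W, Site 3) = (1.1−4.9)² + (-6.5−4.9)² = 14.44 + 129.96 = 144.4
d²(W, Site 4) = (1.1−6)² + (-6.5−(-6.4))² = 24.01 + 0.01 = 24.02
d²(W, Site 5) = (1.1−7.1)² + (-6.5−(-5.2))² = 36 + 1.69 = 37.69
d²(W, Site 6) = (1.1−2.7)² + (-6.5−7.3)² = 2.56 + 190.44 = 193
Sorted ascending: Site 1, Site 4, Site 5, … — the second-nearest is Site 4.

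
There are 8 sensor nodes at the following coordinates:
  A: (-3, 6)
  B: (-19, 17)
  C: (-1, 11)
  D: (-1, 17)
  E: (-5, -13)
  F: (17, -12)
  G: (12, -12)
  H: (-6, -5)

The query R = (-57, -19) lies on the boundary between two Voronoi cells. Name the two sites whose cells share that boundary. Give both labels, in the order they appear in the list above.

Squared distances from R to each site:
|RA|² = 2916 + 625 = 3541
|RB|² = 1444 + 1296 = 2740
|RC|² = 3136 + 900 = 4036
|RD|² = 3136 + 1296 = 4432
|RE|² = 2704 + 36 = 2740
|RF|² = 5476 + 49 = 5525
|RG|² = 4761 + 49 = 4810
|RH|² = 2601 + 196 = 2797
R is equidistant from B and E (both at squared distance 2740), and every other site is strictly farther — so R lies on the B–E Voronoi edge.

B and E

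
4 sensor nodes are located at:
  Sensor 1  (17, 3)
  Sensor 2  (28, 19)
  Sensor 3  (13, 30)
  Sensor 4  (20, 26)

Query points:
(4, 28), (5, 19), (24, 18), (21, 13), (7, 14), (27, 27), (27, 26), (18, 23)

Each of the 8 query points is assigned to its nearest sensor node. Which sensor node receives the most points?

(4, 28) — d² to each: Sensor 1:794, Sensor 2:657, Sensor 3:85, Sensor 4:260 → nearest is Sensor 3
(5, 19) — d² to each: Sensor 1:400, Sensor 2:529, Sensor 3:185, Sensor 4:274 → nearest is Sensor 3
(24, 18) — d² to each: Sensor 1:274, Sensor 2:17, Sensor 3:265, Sensor 4:80 → nearest is Sensor 2
(21, 13) — d² to each: Sensor 1:116, Sensor 2:85, Sensor 3:353, Sensor 4:170 → nearest is Sensor 2
(7, 14) — d² to each: Sensor 1:221, Sensor 2:466, Sensor 3:292, Sensor 4:313 → nearest is Sensor 1
(27, 27) — d² to each: Sensor 1:676, Sensor 2:65, Sensor 3:205, Sensor 4:50 → nearest is Sensor 4
(27, 26) — d² to each: Sensor 1:629, Sensor 2:50, Sensor 3:212, Sensor 4:49 → nearest is Sensor 4
(18, 23) — d² to each: Sensor 1:401, Sensor 2:116, Sensor 3:74, Sensor 4:13 → nearest is Sensor 4
Tally — Sensor 1:1, Sensor 2:2, Sensor 3:2, Sensor 4:3. Sensor 4 captures the most (3).

Sensor 4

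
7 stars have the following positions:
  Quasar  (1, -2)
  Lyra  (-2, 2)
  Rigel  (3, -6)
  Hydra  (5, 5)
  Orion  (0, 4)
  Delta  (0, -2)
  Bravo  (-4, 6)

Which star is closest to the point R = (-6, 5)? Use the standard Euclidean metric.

Since √ is increasing, it suffices to compare squared distances:
d²(R, Quasar) = (-6−1)² + (5−(-2))² = 49 + 49 = 98
d²(R, Lyra) = (-6−(-2))² + (5−2)² = 16 + 9 = 25
d²(R, Rigel) = (-6−3)² + (5−(-6))² = 81 + 121 = 202
d²(R, Hydra) = (-6−5)² + (5−5)² = 121 + 0 = 121
d²(R, Orion) = (-6−0)² + (5−4)² = 36 + 1 = 37
d²(R, Delta) = (-6−0)² + (5−(-2))² = 36 + 49 = 85
d²(R, Bravo) = (-6−(-4))² + (5−6)² = 4 + 1 = 5
Minimum is at Bravo.

Bravo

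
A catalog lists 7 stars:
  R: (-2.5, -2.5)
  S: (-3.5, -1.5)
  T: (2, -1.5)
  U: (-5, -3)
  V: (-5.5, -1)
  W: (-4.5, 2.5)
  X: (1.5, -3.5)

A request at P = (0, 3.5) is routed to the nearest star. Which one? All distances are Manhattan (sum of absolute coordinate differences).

W

d(P,R) = 2.5 + 6 = 8.5
d(P,S) = 3.5 + 5 = 8.5
d(P,T) = 2 + 5 = 7
d(P,U) = 5 + 6.5 = 11.5
d(P,V) = 5.5 + 4.5 = 10
d(P,W) = 4.5 + 1 = 5.5
d(P,X) = 1.5 + 7 = 8.5
W is nearest.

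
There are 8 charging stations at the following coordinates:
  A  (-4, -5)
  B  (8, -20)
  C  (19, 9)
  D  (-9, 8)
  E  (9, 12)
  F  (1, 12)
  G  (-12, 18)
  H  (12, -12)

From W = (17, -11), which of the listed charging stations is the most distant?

Compare squared distances (the ordering matches that of the actual distances):
|WA|² = 441 + 36 = 477
|WB|² = 81 + 81 = 162
|WC|² = 4 + 400 = 404
|WD|² = 676 + 361 = 1037
|WE|² = 64 + 529 = 593
|WF|² = 256 + 529 = 785
|WG|² = 841 + 841 = 1682
|WH|² = 25 + 1 = 26
The largest is to G.

G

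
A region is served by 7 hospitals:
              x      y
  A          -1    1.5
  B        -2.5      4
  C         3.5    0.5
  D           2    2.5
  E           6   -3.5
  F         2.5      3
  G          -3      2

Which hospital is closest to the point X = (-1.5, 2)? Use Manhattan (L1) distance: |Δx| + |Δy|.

A

d(X,A) = |-1.5−(-1)| + |2−1.5| = 0.5 + 0.5 = 1
d(X,B) = |-1.5−(-2.5)| + |2−4| = 1 + 2 = 3
d(X,C) = |-1.5−3.5| + |2−0.5| = 5 + 1.5 = 6.5
d(X,D) = |-1.5−2| + |2−2.5| = 3.5 + 0.5 = 4
d(X,E) = |-1.5−6| + |2−(-3.5)| = 7.5 + 5.5 = 13
d(X,F) = |-1.5−2.5| + |2−3| = 4 + 1 = 5
d(X,G) = |-1.5−(-3)| + |2−2| = 1.5 + 0 = 1.5
Minimum is at A.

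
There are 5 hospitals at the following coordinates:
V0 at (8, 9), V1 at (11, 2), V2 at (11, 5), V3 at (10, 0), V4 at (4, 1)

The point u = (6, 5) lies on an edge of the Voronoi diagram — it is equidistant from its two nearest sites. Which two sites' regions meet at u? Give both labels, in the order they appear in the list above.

Squared distances from u to each site:
|uV0|² = (6−8)² + (5−9)² = 4 + 16 = 20
|uV1|² = (6−11)² + (5−2)² = 25 + 9 = 34
|uV2|² = (6−11)² + (5−5)² = 25 + 0 = 25
|uV3|² = (6−10)² + (5−0)² = 16 + 25 = 41
|uV4|² = (6−4)² + (5−1)² = 4 + 16 = 20
u is equidistant from V0 and V4 (both at squared distance 20), and every other site is strictly farther — so u lies on the V0–V4 Voronoi edge.

V0 and V4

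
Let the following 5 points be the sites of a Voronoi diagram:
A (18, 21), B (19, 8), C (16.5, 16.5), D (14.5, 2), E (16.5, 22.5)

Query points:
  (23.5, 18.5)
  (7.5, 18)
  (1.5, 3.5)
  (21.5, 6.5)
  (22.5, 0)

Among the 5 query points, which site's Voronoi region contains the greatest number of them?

D

(23.5, 18.5) — d² to each: A:36.5, B:130.5, C:53, D:353.25, E:65 → nearest is A
(7.5, 18) — d² to each: A:119.25, B:232.25, C:83.25, D:305, E:101.25 → nearest is C
(1.5, 3.5) — d² to each: A:578.5, B:326.5, C:394, D:171.25, E:586 → nearest is D
(21.5, 6.5) — d² to each: A:222.5, B:8.5, C:125, D:69.25, E:281 → nearest is B
(22.5, 0) — d² to each: A:461.25, B:76.25, C:308.25, D:68, E:542.25 → nearest is D
Tally — A:1, B:1, C:1, D:2. D captures the most (2).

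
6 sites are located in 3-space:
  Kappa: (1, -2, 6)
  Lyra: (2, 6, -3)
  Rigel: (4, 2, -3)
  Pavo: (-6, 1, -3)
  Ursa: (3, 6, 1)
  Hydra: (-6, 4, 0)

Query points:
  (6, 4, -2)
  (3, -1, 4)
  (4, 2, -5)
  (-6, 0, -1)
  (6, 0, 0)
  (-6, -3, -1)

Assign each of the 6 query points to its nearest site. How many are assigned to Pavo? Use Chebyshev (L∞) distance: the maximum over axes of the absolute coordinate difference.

(6, 4, -2) — d to each: Kappa:8, Lyra:4, Rigel:2, Pavo:12, Ursa:3, Hydra:12 → nearest is Rigel
(3, -1, 4) — d to each: Kappa:2, Lyra:7, Rigel:7, Pavo:9, Ursa:7, Hydra:9 → nearest is Kappa
(4, 2, -5) — d to each: Kappa:11, Lyra:4, Rigel:2, Pavo:10, Ursa:6, Hydra:10 → nearest is Rigel
(-6, 0, -1) — d to each: Kappa:7, Lyra:8, Rigel:10, Pavo:2, Ursa:9, Hydra:4 → nearest is Pavo
(6, 0, 0) — d to each: Kappa:6, Lyra:6, Rigel:3, Pavo:12, Ursa:6, Hydra:12 → nearest is Rigel
(-6, -3, -1) — d to each: Kappa:7, Lyra:9, Rigel:10, Pavo:4, Ursa:9, Hydra:7 → nearest is Pavo
2 of the 6 points have Pavo as nearest.

2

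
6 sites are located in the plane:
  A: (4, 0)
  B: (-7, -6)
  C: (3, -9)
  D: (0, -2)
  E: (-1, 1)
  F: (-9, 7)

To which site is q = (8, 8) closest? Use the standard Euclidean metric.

A

Since √ is increasing, it suffices to compare squared distances:
|qA|² = (8−4)² + (8−0)² = 16 + 64 = 80
|qB|² = (8−(-7))² + (8−(-6))² = 225 + 196 = 421
|qC|² = (8−3)² + (8−(-9))² = 25 + 289 = 314
|qD|² = (8−0)² + (8−(-2))² = 64 + 100 = 164
|qE|² = (8−(-1))² + (8−1)² = 81 + 49 = 130
|qF|² = (8−(-9))² + (8−7)² = 289 + 1 = 290
The smallest is to A, so q lies in the Voronoi region of A.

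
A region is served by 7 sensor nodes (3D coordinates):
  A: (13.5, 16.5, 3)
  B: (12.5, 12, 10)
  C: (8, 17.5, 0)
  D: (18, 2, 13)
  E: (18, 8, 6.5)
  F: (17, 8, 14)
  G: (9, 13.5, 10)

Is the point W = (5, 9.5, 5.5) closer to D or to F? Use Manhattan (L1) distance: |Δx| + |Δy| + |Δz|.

d(W,D) = |5−18| + |9.5−2| + |5.5−13| = 13 + 7.5 + 7.5 = 28
d(W,F) = |5−17| + |9.5−8| + |5.5−14| = 12 + 1.5 + 8.5 = 22
28 > 22, so F is closer.

F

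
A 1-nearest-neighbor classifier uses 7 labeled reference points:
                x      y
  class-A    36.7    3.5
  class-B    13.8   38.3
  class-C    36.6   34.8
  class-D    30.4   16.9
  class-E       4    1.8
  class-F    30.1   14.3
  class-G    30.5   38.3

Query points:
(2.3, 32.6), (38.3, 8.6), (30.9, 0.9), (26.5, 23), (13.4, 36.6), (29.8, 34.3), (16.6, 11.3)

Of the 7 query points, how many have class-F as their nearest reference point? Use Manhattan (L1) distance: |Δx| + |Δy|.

(2.3, 32.6) — d to each: class-A:63.5, class-B:17.2, class-C:36.5, class-D:43.8, class-E:32.5, class-F:46.1, class-G:33.9 → nearest is class-B
(38.3, 8.6) — d to each: class-A:6.7, class-B:54.2, class-C:27.9, class-D:16.2, class-E:41.1, class-F:13.9, class-G:37.5 → nearest is class-A
(30.9, 0.9) — d to each: class-A:8.4, class-B:54.5, class-C:39.6, class-D:16.5, class-E:27.8, class-F:14.2, class-G:37.8 → nearest is class-A
(26.5, 23) — d to each: class-A:29.7, class-B:28, class-C:21.9, class-D:10, class-E:43.7, class-F:12.3, class-G:19.3 → nearest is class-D
(13.4, 36.6) — d to each: class-A:56.4, class-B:2.1, class-C:25, class-D:36.7, class-E:44.2, class-F:39, class-G:18.8 → nearest is class-B
(29.8, 34.3) — d to each: class-A:37.7, class-B:20, class-C:7.3, class-D:18, class-E:58.3, class-F:20.3, class-G:4.7 → nearest is class-G
(16.6, 11.3) — d to each: class-A:27.9, class-B:29.8, class-C:43.5, class-D:19.4, class-E:22.1, class-F:16.5, class-G:40.9 → nearest is class-F
1 of the 7 points has class-F as nearest.

1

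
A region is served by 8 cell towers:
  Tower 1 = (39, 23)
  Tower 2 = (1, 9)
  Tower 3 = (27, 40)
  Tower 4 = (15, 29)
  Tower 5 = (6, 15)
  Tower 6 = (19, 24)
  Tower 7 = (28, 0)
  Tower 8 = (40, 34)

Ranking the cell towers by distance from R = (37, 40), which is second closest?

Compare squared distances (the ordering matches that of the actual distances):
d²(R, Tower 1) = 4 + 289 = 293
d²(R, Tower 2) = 1296 + 961 = 2257
d²(R, Tower 3) = 100 + 0 = 100
d²(R, Tower 4) = 484 + 121 = 605
d²(R, Tower 5) = 961 + 625 = 1586
d²(R, Tower 6) = 324 + 256 = 580
d²(R, Tower 7) = 81 + 1600 = 1681
d²(R, Tower 8) = 9 + 36 = 45
Sorted ascending: Tower 8, Tower 3, Tower 1, … — the second-nearest is Tower 3.

Tower 3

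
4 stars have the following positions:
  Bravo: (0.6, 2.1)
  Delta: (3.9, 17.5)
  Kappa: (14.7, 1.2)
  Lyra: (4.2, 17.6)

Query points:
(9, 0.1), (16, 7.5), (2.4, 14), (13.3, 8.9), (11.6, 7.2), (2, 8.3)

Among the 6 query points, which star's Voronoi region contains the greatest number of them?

Kappa

(9, 0.1) — d² to each: Bravo:74.56, Delta:328.77, Kappa:33.7, Lyra:329.29 → nearest is Kappa
(16, 7.5) — d² to each: Bravo:266.32, Delta:246.41, Kappa:41.38, Lyra:241.25 → nearest is Kappa
(2.4, 14) — d² to each: Bravo:144.85, Delta:14.5, Kappa:315.13, Lyra:16.2 → nearest is Delta
(13.3, 8.9) — d² to each: Bravo:207.53, Delta:162.32, Kappa:61.25, Lyra:158.5 → nearest is Kappa
(11.6, 7.2) — d² to each: Bravo:147.01, Delta:165.38, Kappa:45.61, Lyra:162.92 → nearest is Kappa
(2, 8.3) — d² to each: Bravo:40.4, Delta:88.25, Kappa:211.7, Lyra:91.33 → nearest is Bravo
Tally — Bravo:1, Delta:1, Kappa:4. Kappa captures the most (4).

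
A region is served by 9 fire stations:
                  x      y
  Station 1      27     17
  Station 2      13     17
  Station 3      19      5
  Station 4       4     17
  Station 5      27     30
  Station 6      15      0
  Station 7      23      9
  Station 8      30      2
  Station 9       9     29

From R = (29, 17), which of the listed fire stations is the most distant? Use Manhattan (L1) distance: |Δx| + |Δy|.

Station 9

d(R, Station 1) = 2 + 0 = 2
d(R, Station 2) = 16 + 0 = 16
d(R, Station 3) = 10 + 12 = 22
d(R, Station 4) = 25 + 0 = 25
d(R, Station 5) = 2 + 13 = 15
d(R, Station 6) = 14 + 17 = 31
d(R, Station 7) = 6 + 8 = 14
d(R, Station 8) = 1 + 15 = 16
d(R, Station 9) = 20 + 12 = 32
The largest is to Station 9.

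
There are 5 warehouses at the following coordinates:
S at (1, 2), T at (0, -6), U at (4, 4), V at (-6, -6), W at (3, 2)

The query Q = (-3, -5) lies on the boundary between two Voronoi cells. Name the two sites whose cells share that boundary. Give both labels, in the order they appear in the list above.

T and V

Squared distances from Q to each site:
|QS|² = (-3−1)² + (-5−2)² = 16 + 49 = 65
|QT|² = (-3−0)² + (-5−(-6))² = 9 + 1 = 10
|QU|² = (-3−4)² + (-5−4)² = 49 + 81 = 130
|QV|² = (-3−(-6))² + (-5−(-6))² = 9 + 1 = 10
|QW|² = (-3−3)² + (-5−2)² = 36 + 49 = 85
Q is equidistant from T and V (both at squared distance 10), and every other site is strictly farther — so Q lies on the T–V Voronoi edge.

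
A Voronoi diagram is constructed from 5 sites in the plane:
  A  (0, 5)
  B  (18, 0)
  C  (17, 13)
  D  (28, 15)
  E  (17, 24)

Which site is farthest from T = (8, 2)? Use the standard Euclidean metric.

Since √ is increasing, it suffices to compare squared distances:
|TA|² = (8−0)² + (2−5)² = 64 + 9 = 73
|TB|² = (8−18)² + (2−0)² = 100 + 4 = 104
|TC|² = (8−17)² + (2−13)² = 81 + 121 = 202
|TD|² = (8−28)² + (2−15)² = 400 + 169 = 569
|TE|² = (8−17)² + (2−24)² = 81 + 484 = 565
The largest is to D.

D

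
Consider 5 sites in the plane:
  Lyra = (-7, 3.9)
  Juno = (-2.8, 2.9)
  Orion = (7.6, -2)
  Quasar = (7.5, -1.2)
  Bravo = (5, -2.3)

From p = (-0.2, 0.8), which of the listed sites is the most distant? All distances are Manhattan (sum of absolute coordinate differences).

d(p, Lyra) = |-0.2−(-7)| + |0.8−3.9| = 6.8 + 3.1 = 9.9
d(p, Juno) = |-0.2−(-2.8)| + |0.8−2.9| = 2.6 + 2.1 = 4.7
d(p, Orion) = |-0.2−7.6| + |0.8−(-2)| = 7.8 + 2.8 = 10.6
d(p, Quasar) = |-0.2−7.5| + |0.8−(-1.2)| = 7.7 + 2 = 9.7
d(p, Bravo) = |-0.2−5| + |0.8−(-2.3)| = 5.2 + 3.1 = 8.3
The largest is to Orion.

Orion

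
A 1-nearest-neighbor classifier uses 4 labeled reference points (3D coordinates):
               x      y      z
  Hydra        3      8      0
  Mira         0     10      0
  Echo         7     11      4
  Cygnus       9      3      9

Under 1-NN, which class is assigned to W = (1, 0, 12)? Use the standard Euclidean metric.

Cygnus

Squared Euclidean distances:
d²(W, Hydra) = (1−3)² + (0−8)² + (12−0)² = 4 + 64 + 144 = 212
d²(W, Mira) = (1−0)² + (0−10)² + (12−0)² = 1 + 100 + 144 = 245
d²(W, Echo) = (1−7)² + (0−11)² + (12−4)² = 36 + 121 + 64 = 221
d²(W, Cygnus) = (1−9)² + (0−3)² + (12−9)² = 64 + 9 + 9 = 82
Minimum is at Cygnus.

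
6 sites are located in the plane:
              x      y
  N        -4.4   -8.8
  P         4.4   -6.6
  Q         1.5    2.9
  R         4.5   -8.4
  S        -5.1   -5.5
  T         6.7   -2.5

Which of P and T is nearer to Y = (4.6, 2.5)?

Compare squared distances:
|YP|² = (4.6−4.4)² + (2.5−(-6.6))² = 0.04 + 82.81 = 82.85
|YT|² = (4.6−6.7)² + (2.5−(-2.5))² = 4.41 + 25 = 29.41
82.85 > 29.41, so T is closer.

T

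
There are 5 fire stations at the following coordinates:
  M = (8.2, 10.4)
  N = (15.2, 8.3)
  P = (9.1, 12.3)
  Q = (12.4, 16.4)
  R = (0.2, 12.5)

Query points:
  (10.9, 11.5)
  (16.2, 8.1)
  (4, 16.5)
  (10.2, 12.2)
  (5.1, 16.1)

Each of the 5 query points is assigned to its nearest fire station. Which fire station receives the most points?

(10.9, 11.5) — d² to each: M:8.5, N:28.73, P:3.88, Q:26.26, R:115.49 → nearest is P
(16.2, 8.1) — d² to each: M:69.29, N:1.04, P:68.05, Q:83.33, R:275.36 → nearest is N
(4, 16.5) — d² to each: M:54.85, N:192.68, P:43.65, Q:70.57, R:30.44 → nearest is R
(10.2, 12.2) — d² to each: M:7.24, N:40.21, P:1.22, Q:22.48, R:100.09 → nearest is P
(5.1, 16.1) — d² to each: M:42.1, N:162.85, P:30.44, Q:53.38, R:36.97 → nearest is P
Tally — N:1, P:3, R:1. P captures the most (3).

P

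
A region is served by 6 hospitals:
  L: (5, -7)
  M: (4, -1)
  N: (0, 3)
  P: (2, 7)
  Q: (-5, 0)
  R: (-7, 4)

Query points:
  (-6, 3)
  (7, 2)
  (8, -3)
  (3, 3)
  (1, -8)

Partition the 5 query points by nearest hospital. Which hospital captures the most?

M

(-6, 3) — d² to each: L:221, M:116, N:36, P:80, Q:10, R:2 → nearest is R
(7, 2) — d² to each: L:85, M:18, N:50, P:50, Q:148, R:200 → nearest is M
(8, -3) — d² to each: L:25, M:20, N:100, P:136, Q:178, R:274 → nearest is M
(3, 3) — d² to each: L:104, M:17, N:9, P:17, Q:73, R:101 → nearest is N
(1, -8) — d² to each: L:17, M:58, N:122, P:226, Q:100, R:208 → nearest is L
Tally — L:1, M:2, N:1, R:1. M captures the most (2).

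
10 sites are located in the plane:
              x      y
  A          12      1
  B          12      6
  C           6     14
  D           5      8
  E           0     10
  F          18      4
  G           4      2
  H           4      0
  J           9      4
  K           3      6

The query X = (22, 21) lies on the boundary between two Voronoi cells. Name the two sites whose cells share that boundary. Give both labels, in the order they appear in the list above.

Squared distances from X to each site:
|XA|² = (22−12)² + (21−1)² = 100 + 400 = 500
|XB|² = (22−12)² + (21−6)² = 100 + 225 = 325
|XC|² = (22−6)² + (21−14)² = 256 + 49 = 305
|XD|² = (22−5)² + (21−8)² = 289 + 169 = 458
|XE|² = (22−0)² + (21−10)² = 484 + 121 = 605
|XF|² = (22−18)² + (21−4)² = 16 + 289 = 305
|XG|² = (22−4)² + (21−2)² = 324 + 361 = 685
|XH|² = (22−4)² + (21−0)² = 324 + 441 = 765
|XJ|² = (22−9)² + (21−4)² = 169 + 289 = 458
|XK|² = (22−3)² + (21−6)² = 361 + 225 = 586
X is equidistant from C and F (both at squared distance 305), and every other site is strictly farther — so X lies on the C–F Voronoi edge.

C and F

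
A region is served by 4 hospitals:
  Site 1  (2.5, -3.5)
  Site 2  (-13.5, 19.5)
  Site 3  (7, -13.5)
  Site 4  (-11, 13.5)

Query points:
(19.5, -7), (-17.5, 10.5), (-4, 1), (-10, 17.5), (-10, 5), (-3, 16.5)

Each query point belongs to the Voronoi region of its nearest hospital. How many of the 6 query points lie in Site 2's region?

(19.5, -7) — d² to each: Site 1:301.25, Site 2:1791.25, Site 3:198.5, Site 4:1350.5 → nearest is Site 3
(-17.5, 10.5) — d² to each: Site 1:596, Site 2:97, Site 3:1176.25, Site 4:51.25 → nearest is Site 4
(-4, 1) — d² to each: Site 1:62.5, Site 2:432.5, Site 3:331.25, Site 4:205.25 → nearest is Site 1
(-10, 17.5) — d² to each: Site 1:597.25, Site 2:16.25, Site 3:1250, Site 4:17 → nearest is Site 2
(-10, 5) — d² to each: Site 1:228.5, Site 2:222.5, Site 3:631.25, Site 4:73.25 → nearest is Site 4
(-3, 16.5) — d² to each: Site 1:430.25, Site 2:119.25, Site 3:1000, Site 4:73 → nearest is Site 4
1 of the 6 points has Site 2 as nearest.

1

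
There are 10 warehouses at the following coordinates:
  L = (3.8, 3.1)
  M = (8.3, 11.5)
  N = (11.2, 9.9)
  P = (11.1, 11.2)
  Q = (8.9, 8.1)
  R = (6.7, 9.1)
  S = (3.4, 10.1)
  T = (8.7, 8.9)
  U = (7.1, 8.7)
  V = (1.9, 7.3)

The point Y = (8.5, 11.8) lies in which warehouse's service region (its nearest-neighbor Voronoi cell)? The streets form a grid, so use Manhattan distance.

M

d(Y,L) = 4.7 + 8.7 = 13.4
d(Y,M) = 0.2 + 0.3 = 0.5
d(Y,N) = 2.7 + 1.9 = 4.6
d(Y,P) = 2.6 + 0.6 = 3.2
d(Y,Q) = 0.4 + 3.7 = 4.1
d(Y,R) = 1.8 + 2.7 = 4.5
d(Y,S) = 5.1 + 1.7 = 6.8
d(Y,T) = 0.2 + 2.9 = 3.1
d(Y,U) = 1.4 + 3.1 = 4.5
d(Y,V) = 6.6 + 4.5 = 11.1
Minimum is at M.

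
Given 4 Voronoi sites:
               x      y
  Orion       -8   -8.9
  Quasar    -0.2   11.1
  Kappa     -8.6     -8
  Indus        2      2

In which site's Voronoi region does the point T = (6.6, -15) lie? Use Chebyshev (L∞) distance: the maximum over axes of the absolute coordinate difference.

Orion

d(T, Orion) = max(14.6, 6.1) = 14.6
d(T, Quasar) = max(6.8, 26.1) = 26.1
d(T, Kappa) = max(15.2, 7) = 15.2
d(T, Indus) = max(4.6, 17) = 17
The smallest is to Orion, so T lies in the Voronoi region of Orion.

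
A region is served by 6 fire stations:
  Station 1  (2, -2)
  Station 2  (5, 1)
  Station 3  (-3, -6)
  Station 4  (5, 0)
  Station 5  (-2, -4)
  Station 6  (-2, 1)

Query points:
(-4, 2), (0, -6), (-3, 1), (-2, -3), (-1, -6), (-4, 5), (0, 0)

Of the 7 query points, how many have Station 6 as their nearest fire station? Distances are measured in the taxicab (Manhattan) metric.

(-4, 2) — d to each: Station 1:10, Station 2:10, Station 3:9, Station 4:11, Station 5:8, Station 6:3 → nearest is Station 6
(0, -6) — d to each: Station 1:6, Station 2:12, Station 3:3, Station 4:11, Station 5:4, Station 6:9 → nearest is Station 3
(-3, 1) — d to each: Station 1:8, Station 2:8, Station 3:7, Station 4:9, Station 5:6, Station 6:1 → nearest is Station 6
(-2, -3) — d to each: Station 1:5, Station 2:11, Station 3:4, Station 4:10, Station 5:1, Station 6:4 → nearest is Station 5
(-1, -6) — d to each: Station 1:7, Station 2:13, Station 3:2, Station 4:12, Station 5:3, Station 6:8 → nearest is Station 3
(-4, 5) — d to each: Station 1:13, Station 2:13, Station 3:12, Station 4:14, Station 5:11, Station 6:6 → nearest is Station 6
(0, 0) — d to each: Station 1:4, Station 2:6, Station 3:9, Station 4:5, Station 5:6, Station 6:3 → nearest is Station 6
4 of the 7 points have Station 6 as nearest.

4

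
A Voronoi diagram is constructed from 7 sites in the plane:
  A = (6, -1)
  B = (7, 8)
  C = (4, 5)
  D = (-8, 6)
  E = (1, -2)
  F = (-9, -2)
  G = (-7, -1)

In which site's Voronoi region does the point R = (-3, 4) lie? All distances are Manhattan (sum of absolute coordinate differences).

D

d(R,A) = |-3−6| + |4−(-1)| = 9 + 5 = 14
d(R,B) = |-3−7| + |4−8| = 10 + 4 = 14
d(R,C) = |-3−4| + |4−5| = 7 + 1 = 8
d(R,D) = |-3−(-8)| + |4−6| = 5 + 2 = 7
d(R,E) = |-3−1| + |4−(-2)| = 4 + 6 = 10
d(R,F) = |-3−(-9)| + |4−(-2)| = 6 + 6 = 12
d(R,G) = |-3−(-7)| + |4−(-1)| = 4 + 5 = 9
Minimum is at D.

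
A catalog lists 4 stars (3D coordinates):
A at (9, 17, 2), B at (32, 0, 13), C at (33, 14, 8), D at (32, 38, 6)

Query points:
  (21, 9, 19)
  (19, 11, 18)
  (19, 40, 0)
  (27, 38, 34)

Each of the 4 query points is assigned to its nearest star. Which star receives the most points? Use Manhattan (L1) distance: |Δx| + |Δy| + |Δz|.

D

(21, 9, 19) — d to each: A:37, B:26, C:28, D:53 → nearest is B
(19, 11, 18) — d to each: A:32, B:29, C:27, D:52 → nearest is C
(19, 40, 0) — d to each: A:35, B:66, C:48, D:21 → nearest is D
(27, 38, 34) — d to each: A:71, B:64, C:56, D:33 → nearest is D
Tally — B:1, C:1, D:2. D captures the most (2).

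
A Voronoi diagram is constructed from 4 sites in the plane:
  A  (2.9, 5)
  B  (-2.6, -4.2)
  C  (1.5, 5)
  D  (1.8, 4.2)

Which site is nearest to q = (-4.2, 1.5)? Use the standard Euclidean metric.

B

Squared Euclidean distances:
|qA|² = 50.41 + 12.25 = 62.66
|qB|² = 2.56 + 32.49 = 35.05
|qC|² = 32.49 + 12.25 = 44.74
|qD|² = 36 + 7.29 = 43.29
Minimum is at B.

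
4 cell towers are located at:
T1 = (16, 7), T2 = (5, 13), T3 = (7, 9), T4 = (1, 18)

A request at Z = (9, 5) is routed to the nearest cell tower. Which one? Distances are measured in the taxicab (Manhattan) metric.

T3

d(Z,T1) = |9−16| + |5−7| = 7 + 2 = 9
d(Z,T2) = |9−5| + |5−13| = 4 + 8 = 12
d(Z,T3) = |9−7| + |5−9| = 2 + 4 = 6
d(Z,T4) = |9−1| + |5−18| = 8 + 13 = 21
T3 is nearest.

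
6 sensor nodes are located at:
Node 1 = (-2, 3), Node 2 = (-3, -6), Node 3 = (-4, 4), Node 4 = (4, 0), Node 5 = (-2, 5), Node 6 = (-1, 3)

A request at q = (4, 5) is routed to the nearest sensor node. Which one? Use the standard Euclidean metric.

Node 4

Squared Euclidean distances:
d²(q, Node 1) = 36 + 4 = 40
d²(q, Node 2) = 49 + 121 = 170
d²(q, Node 3) = 64 + 1 = 65
d²(q, Node 4) = 0 + 25 = 25
d²(q, Node 5) = 36 + 0 = 36
d²(q, Node 6) = 25 + 4 = 29
Minimum is at Node 4.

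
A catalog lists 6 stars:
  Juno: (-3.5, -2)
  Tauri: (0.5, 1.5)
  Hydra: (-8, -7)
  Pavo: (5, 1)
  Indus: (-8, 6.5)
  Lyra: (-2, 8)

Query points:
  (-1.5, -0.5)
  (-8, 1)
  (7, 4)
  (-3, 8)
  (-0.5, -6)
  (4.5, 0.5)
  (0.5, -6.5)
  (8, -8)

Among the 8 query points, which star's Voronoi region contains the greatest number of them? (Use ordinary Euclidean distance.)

Juno

(-1.5, -0.5) — d² to each: Juno:6.25, Tauri:8, Hydra:84.5, Pavo:44.5, Indus:91.25, Lyra:72.5 → nearest is Juno
(-8, 1) — d² to each: Juno:29.25, Tauri:72.5, Hydra:64, Pavo:169, Indus:30.25, Lyra:85 → nearest is Juno
(7, 4) — d² to each: Juno:146.25, Tauri:48.5, Hydra:346, Pavo:13, Indus:231.25, Lyra:97 → nearest is Pavo
(-3, 8) — d² to each: Juno:100.25, Tauri:54.5, Hydra:250, Pavo:113, Indus:27.25, Lyra:1 → nearest is Lyra
(-0.5, -6) — d² to each: Juno:25, Tauri:57.25, Hydra:57.25, Pavo:79.25, Indus:212.5, Lyra:198.25 → nearest is Juno
(4.5, 0.5) — d² to each: Juno:70.25, Tauri:17, Hydra:212.5, Pavo:0.5, Indus:192.25, Lyra:98.5 → nearest is Pavo
(0.5, -6.5) — d² to each: Juno:36.25, Tauri:64, Hydra:72.5, Pavo:76.5, Indus:241.25, Lyra:216.5 → nearest is Juno
(8, -8) — d² to each: Juno:168.25, Tauri:146.5, Hydra:257, Pavo:90, Indus:466.25, Lyra:356 → nearest is Pavo
Tally — Juno:4, Pavo:3, Lyra:1. Juno captures the most (4).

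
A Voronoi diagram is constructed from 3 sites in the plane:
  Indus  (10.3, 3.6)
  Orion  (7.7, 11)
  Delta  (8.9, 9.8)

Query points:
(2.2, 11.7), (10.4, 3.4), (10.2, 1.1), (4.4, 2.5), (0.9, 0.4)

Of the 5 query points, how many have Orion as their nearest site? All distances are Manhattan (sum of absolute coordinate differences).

(2.2, 11.7) — d to each: Indus:16.2, Orion:6.2, Delta:8.6 → nearest is Orion
(10.4, 3.4) — d to each: Indus:0.3, Orion:10.3, Delta:7.9 → nearest is Indus
(10.2, 1.1) — d to each: Indus:2.6, Orion:12.4, Delta:10 → nearest is Indus
(4.4, 2.5) — d to each: Indus:7, Orion:11.8, Delta:11.8 → nearest is Indus
(0.9, 0.4) — d to each: Indus:12.6, Orion:17.4, Delta:17.4 → nearest is Indus
1 of the 5 points has Orion as nearest.

1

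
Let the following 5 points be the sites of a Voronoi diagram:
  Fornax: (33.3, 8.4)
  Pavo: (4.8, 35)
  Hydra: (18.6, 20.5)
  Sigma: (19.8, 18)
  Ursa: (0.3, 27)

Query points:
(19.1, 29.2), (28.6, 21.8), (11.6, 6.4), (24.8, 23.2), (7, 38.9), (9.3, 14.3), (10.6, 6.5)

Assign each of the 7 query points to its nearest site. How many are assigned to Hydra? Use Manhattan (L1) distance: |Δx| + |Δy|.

(19.1, 29.2) — d to each: Fornax:35, Pavo:20.1, Hydra:9.2, Sigma:11.9, Ursa:21 → nearest is Hydra
(28.6, 21.8) — d to each: Fornax:18.1, Pavo:37, Hydra:11.3, Sigma:12.6, Ursa:33.5 → nearest is Hydra
(11.6, 6.4) — d to each: Fornax:23.7, Pavo:35.4, Hydra:21.1, Sigma:19.8, Ursa:31.9 → nearest is Sigma
(24.8, 23.2) — d to each: Fornax:23.3, Pavo:31.8, Hydra:8.9, Sigma:10.2, Ursa:28.3 → nearest is Hydra
(7, 38.9) — d to each: Fornax:56.8, Pavo:6.1, Hydra:30, Sigma:33.7, Ursa:18.6 → nearest is Pavo
(9.3, 14.3) — d to each: Fornax:29.9, Pavo:25.2, Hydra:15.5, Sigma:14.2, Ursa:21.7 → nearest is Sigma
(10.6, 6.5) — d to each: Fornax:24.6, Pavo:34.3, Hydra:22, Sigma:20.7, Ursa:30.8 → nearest is Sigma
3 of the 7 points have Hydra as nearest.

3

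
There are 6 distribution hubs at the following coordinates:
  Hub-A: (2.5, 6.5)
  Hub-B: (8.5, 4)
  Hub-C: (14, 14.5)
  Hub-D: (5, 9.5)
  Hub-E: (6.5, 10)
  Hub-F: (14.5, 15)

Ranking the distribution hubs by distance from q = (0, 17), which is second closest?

Squared Euclidean distances:
d²(q, Hub-A) = 6.25 + 110.25 = 116.5
d²(q, Hub-B) = 72.25 + 169 = 241.25
d²(q, Hub-C) = 196 + 6.25 = 202.25
d²(q, Hub-D) = 25 + 56.25 = 81.25
d²(q, Hub-E) = 42.25 + 49 = 91.25
d²(q, Hub-F) = 210.25 + 4 = 214.25
Sorted ascending: Hub-D, Hub-E, Hub-A, … — the second-nearest is Hub-E.

Hub-E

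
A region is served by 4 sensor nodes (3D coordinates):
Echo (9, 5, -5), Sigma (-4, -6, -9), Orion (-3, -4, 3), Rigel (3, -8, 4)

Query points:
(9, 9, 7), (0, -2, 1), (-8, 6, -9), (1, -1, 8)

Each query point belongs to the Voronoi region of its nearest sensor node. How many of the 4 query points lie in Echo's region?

1

(9, 9, 7) — d² to each: Echo:160, Sigma:650, Orion:329, Rigel:334 → nearest is Echo
(0, -2, 1) — d² to each: Echo:166, Sigma:132, Orion:17, Rigel:54 → nearest is Orion
(-8, 6, -9) — d² to each: Echo:306, Sigma:160, Orion:269, Rigel:486 → nearest is Sigma
(1, -1, 8) — d² to each: Echo:269, Sigma:339, Orion:50, Rigel:69 → nearest is Orion
1 of the 4 points has Echo as nearest.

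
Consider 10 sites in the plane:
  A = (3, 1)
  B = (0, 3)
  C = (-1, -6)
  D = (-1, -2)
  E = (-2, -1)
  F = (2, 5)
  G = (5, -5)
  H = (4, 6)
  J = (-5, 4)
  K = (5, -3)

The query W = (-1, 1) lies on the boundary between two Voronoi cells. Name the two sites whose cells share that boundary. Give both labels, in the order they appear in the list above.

Squared distances from W to each site:
|WA|² = (-1−3)² + (1−1)² = 16 + 0 = 16
|WB|² = (-1−0)² + (1−3)² = 1 + 4 = 5
|WC|² = (-1−(-1))² + (1−(-6))² = 0 + 49 = 49
|WD|² = (-1−(-1))² + (1−(-2))² = 0 + 9 = 9
|WE|² = (-1−(-2))² + (1−(-1))² = 1 + 4 = 5
|WF|² = (-1−2)² + (1−5)² = 9 + 16 = 25
|WG|² = (-1−5)² + (1−(-5))² = 36 + 36 = 72
|WH|² = (-1−4)² + (1−6)² = 25 + 25 = 50
|WJ|² = (-1−(-5))² + (1−4)² = 16 + 9 = 25
|WK|² = (-1−5)² + (1−(-3))² = 36 + 16 = 52
W is equidistant from B and E (both at squared distance 5), and every other site is strictly farther — so W lies on the B–E Voronoi edge.

B and E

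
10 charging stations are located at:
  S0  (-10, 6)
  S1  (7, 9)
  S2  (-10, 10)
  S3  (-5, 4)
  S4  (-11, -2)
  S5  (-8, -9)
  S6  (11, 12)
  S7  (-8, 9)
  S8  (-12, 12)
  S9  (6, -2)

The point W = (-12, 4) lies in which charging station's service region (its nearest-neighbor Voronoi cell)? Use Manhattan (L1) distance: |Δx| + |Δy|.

S0

d(W,S0) = |-12−(-10)| + |4−6| = 2 + 2 = 4
d(W,S1) = |-12−7| + |4−9| = 19 + 5 = 24
d(W,S2) = |-12−(-10)| + |4−10| = 2 + 6 = 8
d(W,S3) = |-12−(-5)| + |4−4| = 7 + 0 = 7
d(W,S4) = |-12−(-11)| + |4−(-2)| = 1 + 6 = 7
d(W,S5) = |-12−(-8)| + |4−(-9)| = 4 + 13 = 17
d(W,S6) = |-12−11| + |4−12| = 23 + 8 = 31
d(W,S7) = |-12−(-8)| + |4−9| = 4 + 5 = 9
d(W,S8) = |-12−(-12)| + |4−12| = 0 + 8 = 8
d(W,S9) = |-12−6| + |4−(-2)| = 18 + 6 = 24
Minimum is at S0.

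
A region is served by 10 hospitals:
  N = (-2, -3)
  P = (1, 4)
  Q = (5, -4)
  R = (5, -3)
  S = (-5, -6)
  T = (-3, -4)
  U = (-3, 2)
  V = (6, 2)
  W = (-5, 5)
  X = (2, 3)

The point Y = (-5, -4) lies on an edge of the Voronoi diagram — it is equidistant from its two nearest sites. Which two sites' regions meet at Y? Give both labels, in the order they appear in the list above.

S and T

Squared distances from Y to each site:
|YN|² = (-5−(-2))² + (-4−(-3))² = 9 + 1 = 10
|YP|² = (-5−1)² + (-4−4)² = 36 + 64 = 100
|YQ|² = (-5−5)² + (-4−(-4))² = 100 + 0 = 100
|YR|² = (-5−5)² + (-4−(-3))² = 100 + 1 = 101
|YS|² = (-5−(-5))² + (-4−(-6))² = 0 + 4 = 4
|YT|² = (-5−(-3))² + (-4−(-4))² = 4 + 0 = 4
|YU|² = (-5−(-3))² + (-4−2)² = 4 + 36 = 40
|YV|² = (-5−6)² + (-4−2)² = 121 + 36 = 157
|YW|² = (-5−(-5))² + (-4−5)² = 0 + 81 = 81
|YX|² = (-5−2)² + (-4−3)² = 49 + 49 = 98
Y is equidistant from S and T (both at squared distance 4), and every other site is strictly farther — so Y lies on the S–T Voronoi edge.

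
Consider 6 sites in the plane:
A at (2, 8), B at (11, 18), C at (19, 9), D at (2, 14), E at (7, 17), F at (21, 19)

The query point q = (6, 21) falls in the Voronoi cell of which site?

E

Compare squared distances (the ordering matches that of the actual distances):
|qA|² = 16 + 169 = 185
|qB|² = 25 + 9 = 34
|qC|² = 169 + 144 = 313
|qD|² = 16 + 49 = 65
|qE|² = 1 + 16 = 17
|qF|² = 225 + 4 = 229
E is nearest.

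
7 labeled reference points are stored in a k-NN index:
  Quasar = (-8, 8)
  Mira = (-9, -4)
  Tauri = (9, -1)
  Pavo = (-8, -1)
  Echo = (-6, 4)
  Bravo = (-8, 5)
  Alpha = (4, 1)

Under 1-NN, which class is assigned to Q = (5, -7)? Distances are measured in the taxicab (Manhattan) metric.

d(Q, Quasar) = |5−(-8)| + |-7−8| = 13 + 15 = 28
d(Q, Mira) = |5−(-9)| + |-7−(-4)| = 14 + 3 = 17
d(Q, Tauri) = |5−9| + |-7−(-1)| = 4 + 6 = 10
d(Q, Pavo) = |5−(-8)| + |-7−(-1)| = 13 + 6 = 19
d(Q, Echo) = |5−(-6)| + |-7−4| = 11 + 11 = 22
d(Q, Bravo) = |5−(-8)| + |-7−5| = 13 + 12 = 25
d(Q, Alpha) = |5−4| + |-7−1| = 1 + 8 = 9
Alpha is nearest.

Alpha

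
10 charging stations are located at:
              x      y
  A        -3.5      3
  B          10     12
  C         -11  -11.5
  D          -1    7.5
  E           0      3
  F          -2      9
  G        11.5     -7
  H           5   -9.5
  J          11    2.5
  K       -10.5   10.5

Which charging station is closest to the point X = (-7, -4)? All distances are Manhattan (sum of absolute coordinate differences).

A

d(X,A) = |-7−(-3.5)| + |-4−3| = 3.5 + 7 = 10.5
d(X,B) = |-7−10| + |-4−12| = 17 + 16 = 33
d(X,C) = |-7−(-11)| + |-4−(-11.5)| = 4 + 7.5 = 11.5
d(X,D) = |-7−(-1)| + |-4−7.5| = 6 + 11.5 = 17.5
d(X,E) = |-7−0| + |-4−3| = 7 + 7 = 14
d(X,F) = |-7−(-2)| + |-4−9| = 5 + 13 = 18
d(X,G) = |-7−11.5| + |-4−(-7)| = 18.5 + 3 = 21.5
d(X,H) = |-7−5| + |-4−(-9.5)| = 12 + 5.5 = 17.5
d(X,J) = |-7−11| + |-4−2.5| = 18 + 6.5 = 24.5
d(X,K) = |-7−(-10.5)| + |-4−10.5| = 3.5 + 14.5 = 18
A is nearest.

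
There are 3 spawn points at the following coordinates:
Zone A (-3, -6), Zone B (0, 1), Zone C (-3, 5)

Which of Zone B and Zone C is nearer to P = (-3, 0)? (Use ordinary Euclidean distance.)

Compare squared distances:
d²(P, Zone B) = (-3−0)² + (0−1)² = 9 + 1 = 10
d²(P, Zone C) = (-3−(-3))² + (0−5)² = 0 + 25 = 25
10 < 25, so Zone B is closer.

Zone B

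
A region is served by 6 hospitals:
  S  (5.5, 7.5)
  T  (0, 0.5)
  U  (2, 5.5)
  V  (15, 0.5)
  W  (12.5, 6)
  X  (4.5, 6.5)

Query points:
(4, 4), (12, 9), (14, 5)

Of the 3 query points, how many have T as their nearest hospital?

(4, 4) — d² to each: S:14.5, T:28.25, U:6.25, V:133.25, W:76.25, X:6.5 → nearest is U
(12, 9) — d² to each: S:44.5, T:216.25, U:112.25, V:81.25, W:9.25, X:62.5 → nearest is W
(14, 5) — d² to each: S:78.5, T:216.25, U:144.25, V:21.25, W:3.25, X:92.5 → nearest is W
0 of the 3 points have T as nearest.

0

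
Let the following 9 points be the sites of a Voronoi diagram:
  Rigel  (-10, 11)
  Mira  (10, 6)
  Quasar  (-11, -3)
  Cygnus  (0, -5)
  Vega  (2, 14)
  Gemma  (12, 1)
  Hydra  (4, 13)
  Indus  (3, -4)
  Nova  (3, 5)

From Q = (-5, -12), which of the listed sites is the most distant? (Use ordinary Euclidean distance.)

Since √ is increasing, it suffices to compare squared distances:
d²(Q, Rigel) = 25 + 529 = 554
d²(Q, Mira) = 225 + 324 = 549
d²(Q, Quasar) = 36 + 81 = 117
d²(Q, Cygnus) = 25 + 49 = 74
d²(Q, Vega) = 49 + 676 = 725
d²(Q, Gemma) = 289 + 169 = 458
d²(Q, Hydra) = 81 + 625 = 706
d²(Q, Indus) = 64 + 64 = 128
d²(Q, Nova) = 64 + 289 = 353
The largest is to Vega.

Vega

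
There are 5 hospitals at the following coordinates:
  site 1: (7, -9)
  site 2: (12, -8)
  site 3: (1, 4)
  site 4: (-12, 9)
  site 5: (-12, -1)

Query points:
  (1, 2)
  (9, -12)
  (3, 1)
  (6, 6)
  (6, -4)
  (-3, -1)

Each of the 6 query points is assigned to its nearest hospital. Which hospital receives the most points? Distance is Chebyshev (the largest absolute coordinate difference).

site 3

(1, 2) — d to each: site 1:11, site 2:11, site 3:2, site 4:13, site 5:13 → nearest is site 3
(9, -12) — d to each: site 1:3, site 2:4, site 3:16, site 4:21, site 5:21 → nearest is site 1
(3, 1) — d to each: site 1:10, site 2:9, site 3:3, site 4:15, site 5:15 → nearest is site 3
(6, 6) — d to each: site 1:15, site 2:14, site 3:5, site 4:18, site 5:18 → nearest is site 3
(6, -4) — d to each: site 1:5, site 2:6, site 3:8, site 4:18, site 5:18 → nearest is site 1
(-3, -1) — d to each: site 1:10, site 2:15, site 3:5, site 4:10, site 5:9 → nearest is site 3
Tally — site 1:2, site 3:4. site 3 captures the most (4).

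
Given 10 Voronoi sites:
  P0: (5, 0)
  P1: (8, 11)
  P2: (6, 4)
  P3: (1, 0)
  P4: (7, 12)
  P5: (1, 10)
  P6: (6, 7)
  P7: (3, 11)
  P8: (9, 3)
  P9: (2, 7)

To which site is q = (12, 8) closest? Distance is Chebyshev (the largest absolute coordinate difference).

d(q,P0) = max(7, 8) = 8
d(q,P1) = max(4, 3) = 4
d(q,P2) = max(6, 4) = 6
d(q,P3) = max(11, 8) = 11
d(q,P4) = max(5, 4) = 5
d(q,P5) = max(11, 2) = 11
d(q,P6) = max(6, 1) = 6
d(q,P7) = max(9, 3) = 9
d(q,P8) = max(3, 5) = 5
d(q,P9) = max(10, 1) = 10
P1 is nearest.

P1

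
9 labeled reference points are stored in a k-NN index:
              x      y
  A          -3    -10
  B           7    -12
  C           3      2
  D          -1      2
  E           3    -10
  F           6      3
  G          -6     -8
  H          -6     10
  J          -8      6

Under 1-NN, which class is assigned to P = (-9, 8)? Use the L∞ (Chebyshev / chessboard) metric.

d(P,A) = max(6, 18) = 18
d(P,B) = max(16, 20) = 20
d(P,C) = max(12, 6) = 12
d(P,D) = max(8, 6) = 8
d(P,E) = max(12, 18) = 18
d(P,F) = max(15, 5) = 15
d(P,G) = max(3, 16) = 16
d(P,H) = max(3, 2) = 3
d(P,J) = max(1, 2) = 2
The smallest is to J, so P lies in the Voronoi region of J.

J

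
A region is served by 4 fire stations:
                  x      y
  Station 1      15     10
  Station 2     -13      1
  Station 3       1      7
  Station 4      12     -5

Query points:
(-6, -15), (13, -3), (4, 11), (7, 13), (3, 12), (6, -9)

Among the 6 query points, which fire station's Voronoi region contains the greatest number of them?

Station 3

(-6, -15) — d² to each: Station 1:1066, Station 2:305, Station 3:533, Station 4:424 → nearest is Station 2
(13, -3) — d² to each: Station 1:173, Station 2:692, Station 3:244, Station 4:5 → nearest is Station 4
(4, 11) — d² to each: Station 1:122, Station 2:389, Station 3:25, Station 4:320 → nearest is Station 3
(7, 13) — d² to each: Station 1:73, Station 2:544, Station 3:72, Station 4:349 → nearest is Station 3
(3, 12) — d² to each: Station 1:148, Station 2:377, Station 3:29, Station 4:370 → nearest is Station 3
(6, -9) — d² to each: Station 1:442, Station 2:461, Station 3:281, Station 4:52 → nearest is Station 4
Tally — Station 2:1, Station 3:3, Station 4:2. Station 3 captures the most (3).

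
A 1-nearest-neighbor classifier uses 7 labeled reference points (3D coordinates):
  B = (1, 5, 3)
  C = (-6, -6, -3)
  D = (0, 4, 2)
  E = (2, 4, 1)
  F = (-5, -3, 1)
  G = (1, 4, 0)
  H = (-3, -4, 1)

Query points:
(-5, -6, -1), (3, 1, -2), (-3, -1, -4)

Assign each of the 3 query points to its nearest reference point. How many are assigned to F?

(-5, -6, -1) — d² to each: B:173, C:5, D:134, E:153, F:13, G:137, H:12 → nearest is C
(3, 1, -2) — d² to each: B:45, C:131, D:34, E:19, F:89, G:17, H:70 → nearest is G
(-3, -1, -4) — d² to each: B:101, C:35, D:70, E:75, F:33, G:57, H:34 → nearest is F
1 of the 3 points has F as nearest.

1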